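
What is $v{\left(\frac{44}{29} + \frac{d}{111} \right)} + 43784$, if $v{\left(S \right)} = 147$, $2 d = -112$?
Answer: $43931$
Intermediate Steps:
$d = -56$ ($d = \frac{1}{2} \left(-112\right) = -56$)
$v{\left(\frac{44}{29} + \frac{d}{111} \right)} + 43784 = 147 + 43784 = 43931$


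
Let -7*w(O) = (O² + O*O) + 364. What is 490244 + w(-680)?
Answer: 2506544/7 ≈ 3.5808e+5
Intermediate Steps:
w(O) = -52 - 2*O²/7 (w(O) = -((O² + O*O) + 364)/7 = -((O² + O²) + 364)/7 = -(2*O² + 364)/7 = -(364 + 2*O²)/7 = -52 - 2*O²/7)
490244 + w(-680) = 490244 + (-52 - 2/7*(-680)²) = 490244 + (-52 - 2/7*462400) = 490244 + (-52 - 924800/7) = 490244 - 925164/7 = 2506544/7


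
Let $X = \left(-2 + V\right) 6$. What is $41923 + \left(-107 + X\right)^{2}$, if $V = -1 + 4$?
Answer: $52124$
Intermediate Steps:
$V = 3$
$X = 6$ ($X = \left(-2 + 3\right) 6 = 1 \cdot 6 = 6$)
$41923 + \left(-107 + X\right)^{2} = 41923 + \left(-107 + 6\right)^{2} = 41923 + \left(-101\right)^{2} = 41923 + 10201 = 52124$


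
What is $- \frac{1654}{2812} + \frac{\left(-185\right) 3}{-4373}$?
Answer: $- \frac{2836141}{6148438} \approx -0.46128$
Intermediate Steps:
$- \frac{1654}{2812} + \frac{\left(-185\right) 3}{-4373} = \left(-1654\right) \frac{1}{2812} - - \frac{555}{4373} = - \frac{827}{1406} + \frac{555}{4373} = - \frac{2836141}{6148438}$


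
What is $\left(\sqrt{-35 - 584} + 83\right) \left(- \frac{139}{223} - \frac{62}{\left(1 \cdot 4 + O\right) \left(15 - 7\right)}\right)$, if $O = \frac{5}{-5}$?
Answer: $- \frac{712223}{2676} - \frac{8581 i \sqrt{619}}{2676} \approx -266.15 - 79.781 i$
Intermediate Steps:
$O = -1$ ($O = 5 \left(- \frac{1}{5}\right) = -1$)
$\left(\sqrt{-35 - 584} + 83\right) \left(- \frac{139}{223} - \frac{62}{\left(1 \cdot 4 + O\right) \left(15 - 7\right)}\right) = \left(\sqrt{-35 - 584} + 83\right) \left(- \frac{139}{223} - \frac{62}{\left(1 \cdot 4 - 1\right) \left(15 - 7\right)}\right) = \left(\sqrt{-619} + 83\right) \left(\left(-139\right) \frac{1}{223} - \frac{62}{\left(4 - 1\right) 8}\right) = \left(i \sqrt{619} + 83\right) \left(- \frac{139}{223} - \frac{62}{3 \cdot 8}\right) = \left(83 + i \sqrt{619}\right) \left(- \frac{139}{223} - \frac{62}{24}\right) = \left(83 + i \sqrt{619}\right) \left(- \frac{139}{223} - \frac{31}{12}\right) = \left(83 + i \sqrt{619}\right) \left(- \frac{8581}{2676}\right) = - \frac{712223}{2676} - \frac{8581 i \sqrt{619}}{2676}$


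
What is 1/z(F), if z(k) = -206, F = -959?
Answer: -1/206 ≈ -0.0048544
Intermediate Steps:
1/z(F) = 1/(-206) = -1/206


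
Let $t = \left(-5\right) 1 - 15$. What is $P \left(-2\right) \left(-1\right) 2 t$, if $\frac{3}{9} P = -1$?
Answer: $240$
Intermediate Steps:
$P = -3$ ($P = 3 \left(-1\right) = -3$)
$t = -20$ ($t = -5 - 15 = -20$)
$P \left(-2\right) \left(-1\right) 2 t = \left(-3\right) \left(-2\right) \left(-1\right) 2 \left(-20\right) = 6 \left(-1\right) 2 \left(-20\right) = \left(-6\right) 2 \left(-20\right) = \left(-12\right) \left(-20\right) = 240$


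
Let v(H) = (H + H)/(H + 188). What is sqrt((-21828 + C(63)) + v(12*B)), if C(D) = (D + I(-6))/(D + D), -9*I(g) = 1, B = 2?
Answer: 5*I*sqrt(9734022347)/3339 ≈ 147.74*I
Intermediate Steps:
I(g) = -1/9 (I(g) = -1/9*1 = -1/9)
C(D) = (-1/9 + D)/(2*D) (C(D) = (D - 1/9)/(D + D) = (-1/9 + D)/((2*D)) = (-1/9 + D)*(1/(2*D)) = (-1/9 + D)/(2*D))
v(H) = 2*H/(188 + H) (v(H) = (2*H)/(188 + H) = 2*H/(188 + H))
sqrt((-21828 + C(63)) + v(12*B)) = sqrt((-21828 + (1/18)*(-1 + 9*63)/63) + 2*(12*2)/(188 + 12*2)) = sqrt((-21828 + (1/18)*(1/63)*(-1 + 567)) + 2*24/(188 + 24)) = sqrt((-21828 + (1/18)*(1/63)*566) + 2*24/212) = sqrt((-21828 + 283/567) + 2*24*(1/212)) = sqrt(-12376193/567 + 12/53) = sqrt(-655931425/30051) = 5*I*sqrt(9734022347)/3339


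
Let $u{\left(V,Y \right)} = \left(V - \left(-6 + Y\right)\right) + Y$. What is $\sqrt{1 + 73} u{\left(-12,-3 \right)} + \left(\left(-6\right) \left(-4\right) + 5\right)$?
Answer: $29 - 6 \sqrt{74} \approx -22.614$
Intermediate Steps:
$u{\left(V,Y \right)} = 6 + V$ ($u{\left(V,Y \right)} = \left(6 + V - Y\right) + Y = 6 + V$)
$\sqrt{1 + 73} u{\left(-12,-3 \right)} + \left(\left(-6\right) \left(-4\right) + 5\right) = \sqrt{1 + 73} \left(6 - 12\right) + \left(\left(-6\right) \left(-4\right) + 5\right) = \sqrt{74} \left(-6\right) + \left(24 + 5\right) = - 6 \sqrt{74} + 29 = 29 - 6 \sqrt{74}$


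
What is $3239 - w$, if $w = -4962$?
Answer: $8201$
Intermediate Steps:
$3239 - w = 3239 - -4962 = 3239 + 4962 = 8201$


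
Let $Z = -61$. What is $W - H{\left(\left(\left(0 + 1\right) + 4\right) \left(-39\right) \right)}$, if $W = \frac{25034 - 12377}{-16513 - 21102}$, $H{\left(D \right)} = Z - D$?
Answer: $- \frac{5053067}{37615} \approx -134.34$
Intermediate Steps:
$H{\left(D \right)} = -61 - D$
$W = - \frac{12657}{37615}$ ($W = \frac{12657}{-37615} = 12657 \left(- \frac{1}{37615}\right) = - \frac{12657}{37615} \approx -0.33649$)
$W - H{\left(\left(\left(0 + 1\right) + 4\right) \left(-39\right) \right)} = - \frac{12657}{37615} - \left(-61 - \left(\left(0 + 1\right) + 4\right) \left(-39\right)\right) = - \frac{12657}{37615} - \left(-61 - \left(1 + 4\right) \left(-39\right)\right) = - \frac{12657}{37615} - \left(-61 - 5 \left(-39\right)\right) = - \frac{12657}{37615} - \left(-61 - -195\right) = - \frac{12657}{37615} - \left(-61 + 195\right) = - \frac{12657}{37615} - 134 = - \frac{5053067}{37615}$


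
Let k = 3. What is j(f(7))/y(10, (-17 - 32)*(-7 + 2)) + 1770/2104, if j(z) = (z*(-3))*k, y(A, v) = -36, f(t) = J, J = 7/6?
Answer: 7151/6312 ≈ 1.1329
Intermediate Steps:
J = 7/6 (J = 7*(⅙) = 7/6 ≈ 1.1667)
f(t) = 7/6
j(z) = -9*z (j(z) = (z*(-3))*3 = -3*z*3 = -9*z)
j(f(7))/y(10, (-17 - 32)*(-7 + 2)) + 1770/2104 = -9*7/6/(-36) + 1770/2104 = -21/2*(-1/36) + 1770*(1/2104) = 7/24 + 885/1052 = 7151/6312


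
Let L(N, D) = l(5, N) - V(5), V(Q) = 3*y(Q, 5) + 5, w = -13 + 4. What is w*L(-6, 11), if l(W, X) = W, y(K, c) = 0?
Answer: 0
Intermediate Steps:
w = -9
V(Q) = 5 (V(Q) = 3*0 + 5 = 0 + 5 = 5)
L(N, D) = 0 (L(N, D) = 5 - 1*5 = 5 - 5 = 0)
w*L(-6, 11) = -9*0 = 0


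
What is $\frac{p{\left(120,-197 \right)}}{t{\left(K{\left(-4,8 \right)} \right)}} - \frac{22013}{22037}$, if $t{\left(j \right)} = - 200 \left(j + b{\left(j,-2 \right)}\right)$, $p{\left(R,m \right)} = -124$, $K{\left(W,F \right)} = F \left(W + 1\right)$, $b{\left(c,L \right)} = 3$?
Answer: $- \frac{23796797}{23138850} \approx -1.0284$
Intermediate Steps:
$K{\left(W,F \right)} = F \left(1 + W\right)$
$t{\left(j \right)} = -600 - 200 j$ ($t{\left(j \right)} = - 200 \left(j + 3\right) = - 200 \left(3 + j\right) = -600 - 200 j$)
$\frac{p{\left(120,-197 \right)}}{t{\left(K{\left(-4,8 \right)} \right)}} - \frac{22013}{22037} = - \frac{124}{-600 - 200 \cdot 8 \left(1 - 4\right)} - \frac{22013}{22037} = - \frac{124}{-600 - 200 \cdot 8 \left(-3\right)} - \frac{22013}{22037} = - \frac{124}{-600 - -4800} - \frac{22013}{22037} = - \frac{124}{-600 + 4800} - \frac{22013}{22037} = - \frac{124}{4200} - \frac{22013}{22037} = \left(-124\right) \frac{1}{4200} - \frac{22013}{22037} = - \frac{31}{1050} - \frac{22013}{22037} = - \frac{23796797}{23138850}$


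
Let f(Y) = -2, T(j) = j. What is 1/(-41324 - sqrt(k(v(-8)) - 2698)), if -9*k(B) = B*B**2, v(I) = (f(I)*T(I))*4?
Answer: -185958/7684671605 + 3*I*sqrt(286426)/15369343210 ≈ -2.4199e-5 + 1.0447e-7*I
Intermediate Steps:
v(I) = -8*I (v(I) = -2*I*4 = -8*I)
k(B) = -B**3/9 (k(B) = -B*B**2/9 = -B**3/9)
1/(-41324 - sqrt(k(v(-8)) - 2698)) = 1/(-41324 - sqrt(-(-8*(-8))**3/9 - 2698)) = 1/(-41324 - sqrt(-1/9*64**3 - 2698)) = 1/(-41324 - sqrt(-1/9*262144 - 2698)) = 1/(-41324 - sqrt(-262144/9 - 2698)) = 1/(-41324 - sqrt(-286426/9)) = 1/(-41324 - I*sqrt(286426)/3)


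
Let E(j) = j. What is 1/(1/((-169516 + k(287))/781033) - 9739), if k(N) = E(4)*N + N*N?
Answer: -85999/838325294 ≈ -0.00010258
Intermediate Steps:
k(N) = N² + 4*N (k(N) = 4*N + N*N = 4*N + N² = N² + 4*N)
1/(1/((-169516 + k(287))/781033) - 9739) = 1/(1/((-169516 + 287*(4 + 287))/781033) - 9739) = 1/(1/((-169516 + 287*291)*(1/781033)) - 9739) = 1/(1/((-169516 + 83517)*(1/781033)) - 9739) = 1/(1/(-85999*1/781033) - 9739) = 1/(1/(-85999/781033) - 9739) = 1/(-781033/85999 - 9739) = 1/(-838325294/85999) = -85999/838325294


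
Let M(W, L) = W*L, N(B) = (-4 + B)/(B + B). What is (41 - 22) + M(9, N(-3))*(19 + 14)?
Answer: 731/2 ≈ 365.50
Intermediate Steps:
N(B) = (-4 + B)/(2*B) (N(B) = (-4 + B)/((2*B)) = (-4 + B)*(1/(2*B)) = (-4 + B)/(2*B))
M(W, L) = L*W
(41 - 22) + M(9, N(-3))*(19 + 14) = (41 - 22) + (((½)*(-4 - 3)/(-3))*9)*(19 + 14) = 19 + (((½)*(-⅓)*(-7))*9)*33 = 19 + ((7/6)*9)*33 = 19 + (21/2)*33 = 19 + 693/2 = 731/2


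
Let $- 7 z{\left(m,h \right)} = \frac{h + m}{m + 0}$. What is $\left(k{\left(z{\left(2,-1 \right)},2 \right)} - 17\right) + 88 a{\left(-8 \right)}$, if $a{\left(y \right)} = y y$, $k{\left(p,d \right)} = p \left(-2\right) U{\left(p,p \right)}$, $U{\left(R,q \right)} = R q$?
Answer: $\frac{7703781}{1372} \approx 5615.0$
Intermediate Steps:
$z{\left(m,h \right)} = - \frac{h + m}{7 m}$ ($z{\left(m,h \right)} = - \frac{\left(h + m\right) \frac{1}{m + 0}}{7} = - \frac{\left(h + m\right) \frac{1}{m}}{7} = - \frac{\frac{1}{m} \left(h + m\right)}{7} = - \frac{h + m}{7 m}$)
$k{\left(p,d \right)} = - 2 p^{3}$ ($k{\left(p,d \right)} = p \left(-2\right) p p = - 2 p p^{2} = - 2 p^{3}$)
$a{\left(y \right)} = y^{2}$
$\left(k{\left(z{\left(2,-1 \right)},2 \right)} - 17\right) + 88 a{\left(-8 \right)} = \left(- 2 \left(\frac{\left(-1\right) \left(-1\right) - 2}{7 \cdot 2}\right)^{3} - 17\right) + 88 \left(-8\right)^{2} = \left(- 2 \left(\frac{1}{7} \cdot \frac{1}{2} \left(1 - 2\right)\right)^{3} - 17\right) + 88 \cdot 64 = \left(- 2 \left(\frac{1}{7} \cdot \frac{1}{2} \left(-1\right)\right)^{3} - 17\right) + 5632 = \left(- 2 \left(- \frac{1}{14}\right)^{3} - 17\right) + 5632 = \left(\left(-2\right) \left(- \frac{1}{2744}\right) - 17\right) + 5632 = \left(\frac{1}{1372} - 17\right) + 5632 = - \frac{23323}{1372} + 5632 = \frac{7703781}{1372}$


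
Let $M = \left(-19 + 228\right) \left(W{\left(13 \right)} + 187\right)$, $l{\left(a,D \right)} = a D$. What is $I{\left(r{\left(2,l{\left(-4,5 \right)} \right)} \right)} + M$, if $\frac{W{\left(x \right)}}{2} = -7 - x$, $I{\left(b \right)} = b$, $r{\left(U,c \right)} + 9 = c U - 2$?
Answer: $30672$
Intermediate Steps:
$l{\left(a,D \right)} = D a$
$r{\left(U,c \right)} = -11 + U c$ ($r{\left(U,c \right)} = -9 + \left(c U - 2\right) = -9 + \left(U c - 2\right) = -9 + \left(-2 + U c\right) = -11 + U c$)
$W{\left(x \right)} = -14 - 2 x$ ($W{\left(x \right)} = 2 \left(-7 - x\right) = -14 - 2 x$)
$M = 30723$ ($M = \left(-19 + 228\right) \left(\left(-14 - 26\right) + 187\right) = 209 \left(\left(-14 - 26\right) + 187\right) = 209 \left(-40 + 187\right) = 209 \cdot 147 = 30723$)
$I{\left(r{\left(2,l{\left(-4,5 \right)} \right)} \right)} + M = \left(-11 + 2 \cdot 5 \left(-4\right)\right) + 30723 = \left(-11 + 2 \left(-20\right)\right) + 30723 = \left(-11 - 40\right) + 30723 = -51 + 30723 = 30672$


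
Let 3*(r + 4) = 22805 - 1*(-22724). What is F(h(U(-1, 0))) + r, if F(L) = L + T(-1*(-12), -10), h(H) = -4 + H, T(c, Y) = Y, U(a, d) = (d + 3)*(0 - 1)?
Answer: 45466/3 ≈ 15155.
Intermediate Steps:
U(a, d) = -3 - d (U(a, d) = (3 + d)*(-1) = -3 - d)
r = 45517/3 (r = -4 + (22805 - 1*(-22724))/3 = -4 + (22805 + 22724)/3 = -4 + (⅓)*45529 = -4 + 45529/3 = 45517/3 ≈ 15172.)
F(L) = -10 + L (F(L) = L - 10 = -10 + L)
F(h(U(-1, 0))) + r = (-10 + (-4 + (-3 - 1*0))) + 45517/3 = (-10 + (-4 + (-3 + 0))) + 45517/3 = (-10 + (-4 - 3)) + 45517/3 = (-10 - 7) + 45517/3 = -17 + 45517/3 = 45466/3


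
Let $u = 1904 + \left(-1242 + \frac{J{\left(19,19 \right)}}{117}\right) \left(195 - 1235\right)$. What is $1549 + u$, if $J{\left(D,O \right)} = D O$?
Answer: $\frac{11627317}{9} \approx 1.2919 \cdot 10^{6}$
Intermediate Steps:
$u = \frac{11613376}{9}$ ($u = 1904 + \left(-1242 + \frac{19 \cdot 19}{117}\right) \left(195 - 1235\right) = 1904 + \left(-1242 + 361 \cdot \frac{1}{117}\right) \left(-1040\right) = 1904 + \left(-1242 + \frac{361}{117}\right) \left(-1040\right) = 1904 - - \frac{11596240}{9} = 1904 + \frac{11596240}{9} = \frac{11613376}{9} \approx 1.2904 \cdot 10^{6}$)
$1549 + u = 1549 + \frac{11613376}{9} = \frac{11627317}{9}$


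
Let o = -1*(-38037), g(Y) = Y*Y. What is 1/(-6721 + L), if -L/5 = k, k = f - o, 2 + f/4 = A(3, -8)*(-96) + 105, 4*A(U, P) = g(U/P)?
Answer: 2/362943 ≈ 5.5105e-6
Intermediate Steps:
g(Y) = Y²
A(U, P) = U²/(4*P²) (A(U, P) = (U/P)²/4 = (U²/P²)/4 = U²/(4*P²))
o = 38037
f = 797/2 (f = -8 + 4*(((¼)*3²/(-8)²)*(-96) + 105) = -8 + 4*(((¼)*(1/64)*9)*(-96) + 105) = -8 + 4*((9/256)*(-96) + 105) = -8 + 4*(-27/8 + 105) = -8 + 4*(813/8) = -8 + 813/2 = 797/2 ≈ 398.50)
k = -75277/2 (k = 797/2 - 1*38037 = 797/2 - 38037 = -75277/2 ≈ -37639.)
L = 376385/2 (L = -5*(-75277/2) = 376385/2 ≈ 1.8819e+5)
1/(-6721 + L) = 1/(-6721 + 376385/2) = 1/(362943/2) = 2/362943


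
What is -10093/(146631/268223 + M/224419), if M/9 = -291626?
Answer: 607541447751641/671080422993 ≈ 905.32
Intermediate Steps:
M = -2624634 (M = 9*(-291626) = -2624634)
-10093/(146631/268223 + M/224419) = -10093/(146631/268223 - 2624634/224419) = -10093/(-671080422993/60194337437) = -10093*(-60194337437/671080422993) = 607541447751641/671080422993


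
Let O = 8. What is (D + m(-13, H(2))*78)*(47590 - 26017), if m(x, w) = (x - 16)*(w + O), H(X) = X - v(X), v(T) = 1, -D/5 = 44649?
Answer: -5255247519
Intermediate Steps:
D = -223245 (D = -5*44649 = -223245)
H(X) = -1 + X (H(X) = X - 1*1 = X - 1 = -1 + X)
m(x, w) = (-16 + x)*(8 + w) (m(x, w) = (x - 16)*(w + 8) = (-16 + x)*(8 + w))
(D + m(-13, H(2))*78)*(47590 - 26017) = (-223245 + (-128 - 16*(-1 + 2) + 8*(-13) + (-1 + 2)*(-13))*78)*(47590 - 26017) = (-223245 + (-128 - 16*1 - 104 + 1*(-13))*78)*21573 = (-223245 + (-128 - 16 - 104 - 13)*78)*21573 = (-223245 - 261*78)*21573 = (-223245 - 20358)*21573 = -243603*21573 = -5255247519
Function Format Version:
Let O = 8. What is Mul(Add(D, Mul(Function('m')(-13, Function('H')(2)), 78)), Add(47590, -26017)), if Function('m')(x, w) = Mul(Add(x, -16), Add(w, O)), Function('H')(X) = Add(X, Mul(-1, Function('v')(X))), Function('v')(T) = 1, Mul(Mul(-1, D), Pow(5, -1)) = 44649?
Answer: -5255247519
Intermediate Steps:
D = -223245 (D = Mul(-5, 44649) = -223245)
Function('H')(X) = Add(-1, X) (Function('H')(X) = Add(X, Mul(-1, 1)) = Add(X, -1) = Add(-1, X))
Function('m')(x, w) = Mul(Add(-16, x), Add(8, w)) (Function('m')(x, w) = Mul(Add(x, -16), Add(w, 8)) = Mul(Add(-16, x), Add(8, w)))
Mul(Add(D, Mul(Function('m')(-13, Function('H')(2)), 78)), Add(47590, -26017)) = Mul(Add(-223245, Mul(Add(-128, Mul(-16, Add(-1, 2)), Mul(8, -13), Mul(Add(-1, 2), -13)), 78)), Add(47590, -26017)) = Mul(Add(-223245, Mul(Add(-128, Mul(-16, 1), -104, Mul(1, -13)), 78)), 21573) = Mul(Add(-223245, Mul(Add(-128, -16, -104, -13), 78)), 21573) = Mul(Add(-223245, Mul(-261, 78)), 21573) = Mul(Add(-223245, -20358), 21573) = Mul(-243603, 21573) = -5255247519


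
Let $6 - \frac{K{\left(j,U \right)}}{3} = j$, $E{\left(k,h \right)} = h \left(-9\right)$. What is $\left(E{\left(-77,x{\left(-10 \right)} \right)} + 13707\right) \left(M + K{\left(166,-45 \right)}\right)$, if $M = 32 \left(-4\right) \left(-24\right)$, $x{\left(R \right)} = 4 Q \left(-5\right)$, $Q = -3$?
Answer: $34128864$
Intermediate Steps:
$x{\left(R \right)} = 60$ ($x{\left(R \right)} = 4 \left(-3\right) \left(-5\right) = \left(-12\right) \left(-5\right) = 60$)
$E{\left(k,h \right)} = - 9 h$
$K{\left(j,U \right)} = 18 - 3 j$
$M = 3072$ ($M = \left(-128\right) \left(-24\right) = 3072$)
$\left(E{\left(-77,x{\left(-10 \right)} \right)} + 13707\right) \left(M + K{\left(166,-45 \right)}\right) = \left(\left(-9\right) 60 + 13707\right) \left(3072 + \left(18 - 498\right)\right) = \left(-540 + 13707\right) \left(3072 + \left(18 - 498\right)\right) = 13167 \left(3072 - 480\right) = 13167 \cdot 2592 = 34128864$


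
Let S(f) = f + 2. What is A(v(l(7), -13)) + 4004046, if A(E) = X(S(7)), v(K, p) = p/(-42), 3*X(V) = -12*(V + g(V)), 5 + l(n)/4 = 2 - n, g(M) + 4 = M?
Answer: 4003990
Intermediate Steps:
g(M) = -4 + M
l(n) = -12 - 4*n (l(n) = -20 + 4*(2 - n) = -20 + (8 - 4*n) = -12 - 4*n)
S(f) = 2 + f
X(V) = 16 - 8*V (X(V) = (-12*(V + (-4 + V)))/3 = (-12*(-4 + 2*V))/3 = (48 - 24*V)/3 = 16 - 8*V)
v(K, p) = -p/42 (v(K, p) = p*(-1/42) = -p/42)
A(E) = -56 (A(E) = 16 - 8*(2 + 7) = 16 - 8*9 = 16 - 72 = -56)
A(v(l(7), -13)) + 4004046 = -56 + 4004046 = 4003990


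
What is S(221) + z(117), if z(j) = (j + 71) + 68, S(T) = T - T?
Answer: 256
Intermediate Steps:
S(T) = 0
z(j) = 139 + j (z(j) = (71 + j) + 68 = 139 + j)
S(221) + z(117) = 0 + (139 + 117) = 0 + 256 = 256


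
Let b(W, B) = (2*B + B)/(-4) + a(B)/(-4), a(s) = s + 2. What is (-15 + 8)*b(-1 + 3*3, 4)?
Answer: 63/2 ≈ 31.500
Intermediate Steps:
a(s) = 2 + s
b(W, B) = -½ - B (b(W, B) = (2*B + B)/(-4) + (2 + B)/(-4) = (3*B)*(-¼) + (2 + B)*(-¼) = -3*B/4 + (-½ - B/4) = -½ - B)
(-15 + 8)*b(-1 + 3*3, 4) = (-15 + 8)*(-½ - 1*4) = -7*(-½ - 4) = -7*(-9/2) = 63/2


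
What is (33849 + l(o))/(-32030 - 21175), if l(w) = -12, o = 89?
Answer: -11279/17735 ≈ -0.63597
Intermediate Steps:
(33849 + l(o))/(-32030 - 21175) = (33849 - 12)/(-32030 - 21175) = 33837/(-53205) = 33837*(-1/53205) = -11279/17735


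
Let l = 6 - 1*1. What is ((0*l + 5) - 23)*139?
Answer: -2502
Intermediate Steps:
l = 5 (l = 6 - 1 = 5)
((0*l + 5) - 23)*139 = ((0*5 + 5) - 23)*139 = ((0 + 5) - 23)*139 = (5 - 23)*139 = -18*139 = -2502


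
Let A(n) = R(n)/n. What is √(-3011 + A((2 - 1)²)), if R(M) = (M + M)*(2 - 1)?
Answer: I*√3009 ≈ 54.854*I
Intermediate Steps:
R(M) = 2*M (R(M) = (2*M)*1 = 2*M)
A(n) = 2 (A(n) = (2*n)/n = 2)
√(-3011 + A((2 - 1)²)) = √(-3011 + 2) = √(-3009) = I*√3009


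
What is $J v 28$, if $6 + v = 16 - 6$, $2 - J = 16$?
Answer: $-1568$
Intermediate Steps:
$J = -14$ ($J = 2 - 16 = -14$)
$v = 4$ ($v = -6 + \left(16 - 6\right) = -6 + 10 = 4$)
$J v 28 = \left(-14\right) 4 \cdot 28 = \left(-56\right) 28 = -1568$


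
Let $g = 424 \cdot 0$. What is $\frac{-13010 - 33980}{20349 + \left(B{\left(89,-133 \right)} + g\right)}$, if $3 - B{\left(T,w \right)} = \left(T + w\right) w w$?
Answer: $- \frac{23495}{399334} \approx -0.058835$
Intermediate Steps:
$g = 0$
$B{\left(T,w \right)} = 3 - w^{2} \left(T + w\right)$ ($B{\left(T,w \right)} = 3 - \left(T + w\right) w w = 3 - w \left(T + w\right) w = 3 - w^{2} \left(T + w\right)$)
$\frac{-13010 - 33980}{20349 + \left(B{\left(89,-133 \right)} + g\right)} = \frac{-13010 - 33980}{20349 + \left(\left(3 - \left(-133\right)^{3} - 89 \left(-133\right)^{2}\right) + 0\right)} = - \frac{46990}{20349 + \left(\left(3 - -2352637 - 89 \cdot 17689\right) + 0\right)} = - \frac{46990}{20349 + \left(\left(3 + 2352637 - 1574321\right) + 0\right)} = - \frac{46990}{20349 + \left(778319 + 0\right)} = - \frac{46990}{20349 + 778319} = - \frac{46990}{798668} = \left(-46990\right) \frac{1}{798668} = - \frac{23495}{399334}$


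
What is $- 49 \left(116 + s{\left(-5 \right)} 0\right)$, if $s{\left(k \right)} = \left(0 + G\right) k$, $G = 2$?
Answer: $-5684$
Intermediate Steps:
$s{\left(k \right)} = 2 k$ ($s{\left(k \right)} = \left(0 + 2\right) k = 2 k$)
$- 49 \left(116 + s{\left(-5 \right)} 0\right) = - 49 \left(116 + 2 \left(-5\right) 0\right) = - 49 \left(116 - 0\right) = - 49 \left(116 + 0\right) = \left(-49\right) 116 = -5684$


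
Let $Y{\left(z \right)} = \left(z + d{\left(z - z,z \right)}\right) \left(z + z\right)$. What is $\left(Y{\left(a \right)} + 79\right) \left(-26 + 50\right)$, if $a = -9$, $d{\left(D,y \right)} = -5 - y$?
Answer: $4056$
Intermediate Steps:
$Y{\left(z \right)} = - 10 z$ ($Y{\left(z \right)} = \left(z - \left(5 + z\right)\right) \left(z + z\right) = - 5 \cdot 2 z = - 10 z$)
$\left(Y{\left(a \right)} + 79\right) \left(-26 + 50\right) = \left(\left(-10\right) \left(-9\right) + 79\right) \left(-26 + 50\right) = \left(90 + 79\right) 24 = 169 \cdot 24 = 4056$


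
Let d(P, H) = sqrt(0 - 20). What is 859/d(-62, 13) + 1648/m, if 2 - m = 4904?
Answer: -824/2451 - 859*I*sqrt(5)/10 ≈ -0.33619 - 192.08*I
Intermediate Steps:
m = -4902 (m = 2 - 1*4904 = 2 - 4904 = -4902)
d(P, H) = 2*I*sqrt(5) (d(P, H) = sqrt(-20) = 2*I*sqrt(5))
859/d(-62, 13) + 1648/m = 859/((2*I*sqrt(5))) + 1648/(-4902) = 859*(-I*sqrt(5)/10) + 1648*(-1/4902) = -859*I*sqrt(5)/10 - 824/2451 = -824/2451 - 859*I*sqrt(5)/10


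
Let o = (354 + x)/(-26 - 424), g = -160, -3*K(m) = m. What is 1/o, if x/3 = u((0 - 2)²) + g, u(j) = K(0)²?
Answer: 25/7 ≈ 3.5714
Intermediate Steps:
K(m) = -m/3
u(j) = 0 (u(j) = (-⅓*0)² = 0² = 0)
x = -480 (x = 3*(0 - 160) = 3*(-160) = -480)
o = 7/25 (o = (354 - 480)/(-26 - 424) = -126/(-450) = -126*(-1/450) = 7/25 ≈ 0.28000)
1/o = 1/(7/25) = 25/7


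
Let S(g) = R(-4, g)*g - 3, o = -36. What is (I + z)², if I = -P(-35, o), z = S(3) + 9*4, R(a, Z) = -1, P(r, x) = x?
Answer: 4356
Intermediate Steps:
S(g) = -3 - g (S(g) = -g - 3 = -3 - g)
z = 30 (z = (-3 - 1*3) + 9*4 = (-3 - 3) + 36 = -6 + 36 = 30)
I = 36 (I = -1*(-36) = 36)
(I + z)² = (36 + 30)² = 66² = 4356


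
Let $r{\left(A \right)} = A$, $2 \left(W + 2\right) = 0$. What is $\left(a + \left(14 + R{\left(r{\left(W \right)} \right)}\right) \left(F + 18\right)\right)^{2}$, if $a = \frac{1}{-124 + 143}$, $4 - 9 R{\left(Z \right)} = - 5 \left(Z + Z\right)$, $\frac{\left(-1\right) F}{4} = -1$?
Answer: $\frac{2114988121}{29241} \approx 72330.0$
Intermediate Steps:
$F = 4$ ($F = \left(-4\right) \left(-1\right) = 4$)
$W = -2$ ($W = -2 + \frac{1}{2} \cdot 0 = -2 + 0 = -2$)
$R{\left(Z \right)} = \frac{4}{9} + \frac{10 Z}{9}$ ($R{\left(Z \right)} = \frac{4}{9} - \frac{\left(-5\right) \left(Z + Z\right)}{9} = \frac{4}{9} - \frac{\left(-5\right) 2 Z}{9} = \frac{4}{9} - \frac{\left(-10\right) Z}{9} = \frac{4}{9} + \frac{10 Z}{9}$)
$a = \frac{1}{19} \approx 0.052632$
$\left(a + \left(14 + R{\left(r{\left(W \right)} \right)}\right) \left(F + 18\right)\right)^{2} = \left(\frac{1}{19} + \left(14 + \left(\frac{4}{9} + \frac{10}{9} \left(-2\right)\right)\right) \left(4 + 18\right)\right)^{2} = \left(\frac{1}{19} + \left(14 + \left(\frac{4}{9} - \frac{20}{9}\right)\right) 22\right)^{2} = \left(\frac{1}{19} + \left(14 - \frac{16}{9}\right) 22\right)^{2} = \left(\frac{1}{19} + \frac{110}{9} \cdot 22\right)^{2} = \left(\frac{1}{19} + \frac{2420}{9}\right)^{2} = \left(\frac{45989}{171}\right)^{2} = \frac{2114988121}{29241}$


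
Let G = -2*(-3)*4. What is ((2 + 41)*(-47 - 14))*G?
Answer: -62952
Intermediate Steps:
G = 24 (G = 6*4 = 24)
((2 + 41)*(-47 - 14))*G = ((2 + 41)*(-47 - 14))*24 = (43*(-61))*24 = -2623*24 = -62952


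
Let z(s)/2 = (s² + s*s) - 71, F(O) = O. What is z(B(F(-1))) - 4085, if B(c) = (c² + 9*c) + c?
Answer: -3903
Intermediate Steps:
B(c) = c² + 10*c
z(s) = -142 + 4*s² (z(s) = 2*((s² + s*s) - 71) = 2*((s² + s²) - 71) = 2*(2*s² - 71) = 2*(-71 + 2*s²) = -142 + 4*s²)
z(B(F(-1))) - 4085 = (-142 + 4*(-(10 - 1))²) - 4085 = (-142 + 4*(-1*9)²) - 4085 = (-142 + 4*(-9)²) - 4085 = (-142 + 4*81) - 4085 = (-142 + 324) - 4085 = 182 - 4085 = -3903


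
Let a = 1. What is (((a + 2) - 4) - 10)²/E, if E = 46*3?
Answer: 121/138 ≈ 0.87681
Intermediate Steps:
E = 138
(((a + 2) - 4) - 10)²/E = (((1 + 2) - 4) - 10)²/138 = ((3 - 4) - 10)²*(1/138) = (-1 - 10)²*(1/138) = (-11)²*(1/138) = 121*(1/138) = 121/138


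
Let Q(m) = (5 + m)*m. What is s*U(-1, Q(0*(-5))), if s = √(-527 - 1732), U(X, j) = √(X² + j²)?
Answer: 3*I*√251 ≈ 47.529*I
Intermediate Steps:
Q(m) = m*(5 + m)
s = 3*I*√251 (s = √(-2259) = 3*I*√251 ≈ 47.529*I)
s*U(-1, Q(0*(-5))) = (3*I*√251)*√((-1)² + ((0*(-5))*(5 + 0*(-5)))²) = (3*I*√251)*√(1 + (0*(5 + 0))²) = (3*I*√251)*√(1 + (0*5)²) = (3*I*√251)*√(1 + 0²) = (3*I*√251)*√(1 + 0) = (3*I*√251)*√1 = (3*I*√251)*1 = 3*I*√251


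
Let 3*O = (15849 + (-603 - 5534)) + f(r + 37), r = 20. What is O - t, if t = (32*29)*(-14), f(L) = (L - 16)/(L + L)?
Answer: 5550473/342 ≈ 16229.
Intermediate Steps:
f(L) = (-16 + L)/(2*L) (f(L) = (-16 + L)/((2*L)) = (-16 + L)*(1/(2*L)) = (-16 + L)/(2*L))
O = 1107209/342 (O = ((15849 + (-603 - 5534)) + (-16 + (20 + 37))/(2*(20 + 37)))/3 = ((15849 - 6137) + (1/2)*(-16 + 57)/57)/3 = (9712 + (1/2)*(1/57)*41)/3 = (9712 + 41/114)/3 = (1/3)*(1107209/114) = 1107209/342 ≈ 3237.5)
t = -12992 (t = 928*(-14) = -12992)
O - t = 1107209/342 - 1*(-12992) = 1107209/342 + 12992 = 5550473/342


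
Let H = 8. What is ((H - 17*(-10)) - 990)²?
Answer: 659344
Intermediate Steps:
((H - 17*(-10)) - 990)² = ((8 - 17*(-10)) - 990)² = ((8 + 170) - 990)² = (178 - 990)² = (-812)² = 659344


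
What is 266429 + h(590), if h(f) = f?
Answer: 267019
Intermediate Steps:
266429 + h(590) = 266429 + 590 = 267019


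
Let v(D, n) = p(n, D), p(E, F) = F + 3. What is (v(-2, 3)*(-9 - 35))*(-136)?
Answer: 5984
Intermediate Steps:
p(E, F) = 3 + F
v(D, n) = 3 + D
(v(-2, 3)*(-9 - 35))*(-136) = ((3 - 2)*(-9 - 35))*(-136) = (1*(-44))*(-136) = -44*(-136) = 5984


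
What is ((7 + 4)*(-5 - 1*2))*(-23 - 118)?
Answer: 10857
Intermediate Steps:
((7 + 4)*(-5 - 1*2))*(-23 - 118) = (11*(-5 - 2))*(-141) = (11*(-7))*(-141) = -77*(-141) = 10857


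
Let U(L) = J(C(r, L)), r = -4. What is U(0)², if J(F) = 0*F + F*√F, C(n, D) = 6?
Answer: 216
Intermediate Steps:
J(F) = F^(3/2) (J(F) = 0 + F^(3/2) = F^(3/2))
U(L) = 6*√6 (U(L) = 6^(3/2) = 6*√6)
U(0)² = (6*√6)² = 216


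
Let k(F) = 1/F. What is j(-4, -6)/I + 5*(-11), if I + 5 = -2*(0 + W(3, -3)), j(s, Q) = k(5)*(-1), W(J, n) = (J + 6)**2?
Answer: -45924/835 ≈ -54.999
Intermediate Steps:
k(F) = 1/F
W(J, n) = (6 + J)**2
j(s, Q) = -1/5
I = -167 (I = -5 - 2*(0 + (6 + 3)**2) = -5 - 2*(0 + 9**2) = -5 - 2*(0 + 81) = -5 - 2*81 = -5 - 162 = -167)
j(-4, -6)/I + 5*(-11) = -1/5/(-167) + 5*(-11) = -1/167*(-1/5) - 55 = 1/835 - 55 = -45924/835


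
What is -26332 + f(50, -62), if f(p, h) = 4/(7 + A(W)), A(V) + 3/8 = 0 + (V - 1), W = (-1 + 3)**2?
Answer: -2027532/77 ≈ -26332.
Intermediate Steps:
W = 4 (W = 2**2 = 4)
A(V) = -11/8 + V (A(V) = -3/8 + (0 + (V - 1)) = -3/8 + (0 + (-1 + V)) = -3/8 + (-1 + V) = -11/8 + V)
f(p, h) = 32/77 (f(p, h) = 4/(7 + (-11/8 + 4)) = 4/(7 + 21/8) = 4/(77/8) = 4*(8/77) = 32/77)
-26332 + f(50, -62) = -26332 + 32/77 = -2027532/77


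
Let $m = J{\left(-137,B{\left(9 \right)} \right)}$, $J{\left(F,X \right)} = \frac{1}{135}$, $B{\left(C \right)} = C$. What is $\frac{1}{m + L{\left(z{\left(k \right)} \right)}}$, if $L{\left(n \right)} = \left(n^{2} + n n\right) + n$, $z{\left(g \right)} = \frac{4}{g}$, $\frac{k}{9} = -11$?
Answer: $- \frac{49005}{1457} \approx -33.634$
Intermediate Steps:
$k = -99$ ($k = 9 \left(-11\right) = -99$)
$J{\left(F,X \right)} = \frac{1}{135}$
$m = \frac{1}{135} \approx 0.0074074$
$L{\left(n \right)} = n + 2 n^{2}$ ($L{\left(n \right)} = \left(n^{2} + n^{2}\right) + n = 2 n^{2} + n = n + 2 n^{2}$)
$\frac{1}{m + L{\left(z{\left(k \right)} \right)}} = \frac{1}{\frac{1}{135} + \frac{4}{-99} \left(1 + 2 \frac{4}{-99}\right)} = \frac{1}{\frac{1}{135} + 4 \left(- \frac{1}{99}\right) \left(1 + 2 \cdot 4 \left(- \frac{1}{99}\right)\right)} = \frac{1}{\frac{1}{135} - \frac{4 \left(1 + 2 \left(- \frac{4}{99}\right)\right)}{99}} = \frac{1}{\frac{1}{135} - \frac{4 \left(1 - \frac{8}{99}\right)}{99}} = \frac{1}{\frac{1}{135} - \frac{364}{9801}} = \frac{1}{- \frac{1457}{49005}} = - \frac{49005}{1457}$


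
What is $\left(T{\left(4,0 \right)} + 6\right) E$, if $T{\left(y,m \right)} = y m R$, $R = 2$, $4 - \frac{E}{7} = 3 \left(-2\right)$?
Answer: $420$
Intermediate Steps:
$E = 70$ ($E = 28 - 7 \cdot 3 \left(-2\right) = 28 - -42 = 28 + 42 = 70$)
$T{\left(y,m \right)} = 2 m y$ ($T{\left(y,m \right)} = y m 2 = m y 2 = 2 m y$)
$\left(T{\left(4,0 \right)} + 6\right) E = \left(2 \cdot 0 \cdot 4 + 6\right) 70 = \left(0 + 6\right) 70 = 6 \cdot 70 = 420$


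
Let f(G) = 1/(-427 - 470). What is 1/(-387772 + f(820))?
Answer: -897/347831485 ≈ -2.5788e-6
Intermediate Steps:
f(G) = -1/897 (f(G) = 1/(-897) = -1/897)
1/(-387772 + f(820)) = 1/(-387772 - 1/897) = 1/(-347831485/897) = -897/347831485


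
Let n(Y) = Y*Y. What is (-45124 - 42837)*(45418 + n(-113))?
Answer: -5118186707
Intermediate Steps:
n(Y) = Y**2
(-45124 - 42837)*(45418 + n(-113)) = (-45124 - 42837)*(45418 + (-113)**2) = -87961*(45418 + 12769) = -87961*58187 = -5118186707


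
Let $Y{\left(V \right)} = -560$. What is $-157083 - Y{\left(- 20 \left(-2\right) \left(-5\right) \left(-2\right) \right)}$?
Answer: $-156523$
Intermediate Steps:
$-157083 - Y{\left(- 20 \left(-2\right) \left(-5\right) \left(-2\right) \right)} = -157083 - -560 = -157083 + 560 = -156523$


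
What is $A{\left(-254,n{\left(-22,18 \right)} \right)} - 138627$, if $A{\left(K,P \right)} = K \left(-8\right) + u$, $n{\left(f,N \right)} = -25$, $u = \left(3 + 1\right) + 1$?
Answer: $-136590$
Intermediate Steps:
$u = 5$ ($u = 4 + 1 = 5$)
$A{\left(K,P \right)} = 5 - 8 K$ ($A{\left(K,P \right)} = K \left(-8\right) + 5 = - 8 K + 5 = 5 - 8 K$)
$A{\left(-254,n{\left(-22,18 \right)} \right)} - 138627 = \left(5 - -2032\right) - 138627 = \left(5 + 2032\right) - 138627 = 2037 - 138627 = -136590$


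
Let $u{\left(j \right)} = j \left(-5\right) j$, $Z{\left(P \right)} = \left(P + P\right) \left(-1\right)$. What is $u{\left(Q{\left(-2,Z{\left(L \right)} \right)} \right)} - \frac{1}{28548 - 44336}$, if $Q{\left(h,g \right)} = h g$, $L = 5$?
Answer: $- \frac{31575999}{15788} \approx -2000.0$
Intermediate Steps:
$Z{\left(P \right)} = - 2 P$ ($Z{\left(P \right)} = 2 P \left(-1\right) = - 2 P$)
$Q{\left(h,g \right)} = g h$
$u{\left(j \right)} = - 5 j^{2}$ ($u{\left(j \right)} = - 5 j j = - 5 j^{2}$)
$u{\left(Q{\left(-2,Z{\left(L \right)} \right)} \right)} - \frac{1}{28548 - 44336} = - 5 \left(\left(-2\right) 5 \left(-2\right)\right)^{2} - \frac{1}{28548 - 44336} = - 5 \left(\left(-10\right) \left(-2\right)\right)^{2} - \frac{1}{-15788} = - 5 \cdot 20^{2} - - \frac{1}{15788} = \left(-5\right) 400 + \frac{1}{15788} = -2000 + \frac{1}{15788} = - \frac{31575999}{15788}$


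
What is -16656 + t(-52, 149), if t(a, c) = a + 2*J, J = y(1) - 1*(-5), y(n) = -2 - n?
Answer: -16704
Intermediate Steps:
J = 2 (J = (-2 - 1*1) - 1*(-5) = (-2 - 1) + 5 = -3 + 5 = 2)
t(a, c) = 4 + a (t(a, c) = a + 2*2 = a + 4 = 4 + a)
-16656 + t(-52, 149) = -16656 + (4 - 52) = -16656 - 48 = -16704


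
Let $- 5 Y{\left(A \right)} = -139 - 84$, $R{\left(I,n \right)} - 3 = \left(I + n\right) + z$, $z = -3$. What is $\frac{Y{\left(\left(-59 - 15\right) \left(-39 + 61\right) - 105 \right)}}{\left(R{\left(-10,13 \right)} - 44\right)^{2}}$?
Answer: $\frac{223}{8405} \approx 0.026532$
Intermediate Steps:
$R{\left(I,n \right)} = I + n$ ($R{\left(I,n \right)} = 3 - \left(3 - I - n\right) = 3 + \left(-3 + I + n\right) = I + n$)
$Y{\left(A \right)} = \frac{223}{5}$ ($Y{\left(A \right)} = - \frac{-139 - 84}{5} = \left(- \frac{1}{5}\right) \left(-223\right) = \frac{223}{5}$)
$\frac{Y{\left(\left(-59 - 15\right) \left(-39 + 61\right) - 105 \right)}}{\left(R{\left(-10,13 \right)} - 44\right)^{2}} = \frac{223}{5 \left(\left(-10 + 13\right) - 44\right)^{2}} = \frac{223}{5 \left(3 - 44\right)^{2}} = \frac{223}{5 \left(-41\right)^{2}} = \frac{223}{5 \cdot 1681} = \frac{223}{5} \cdot \frac{1}{1681} = \frac{223}{8405}$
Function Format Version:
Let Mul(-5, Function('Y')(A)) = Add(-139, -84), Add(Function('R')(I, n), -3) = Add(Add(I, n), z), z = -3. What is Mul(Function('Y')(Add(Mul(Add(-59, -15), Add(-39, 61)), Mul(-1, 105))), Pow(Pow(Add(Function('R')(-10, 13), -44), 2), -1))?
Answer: Rational(223, 8405) ≈ 0.026532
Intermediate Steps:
Function('R')(I, n) = Add(I, n) (Function('R')(I, n) = Add(3, Add(Add(I, n), -3)) = Add(3, Add(-3, I, n)) = Add(I, n))
Function('Y')(A) = Rational(223, 5) (Function('Y')(A) = Mul(Rational(-1, 5), Add(-139, -84)) = Mul(Rational(-1, 5), -223) = Rational(223, 5))
Mul(Function('Y')(Add(Mul(Add(-59, -15), Add(-39, 61)), Mul(-1, 105))), Pow(Pow(Add(Function('R')(-10, 13), -44), 2), -1)) = Mul(Rational(223, 5), Pow(Pow(Add(Add(-10, 13), -44), 2), -1)) = Mul(Rational(223, 5), Pow(Pow(Add(3, -44), 2), -1)) = Mul(Rational(223, 5), Pow(Pow(-41, 2), -1)) = Mul(Rational(223, 5), Pow(1681, -1)) = Mul(Rational(223, 5), Rational(1, 1681)) = Rational(223, 8405)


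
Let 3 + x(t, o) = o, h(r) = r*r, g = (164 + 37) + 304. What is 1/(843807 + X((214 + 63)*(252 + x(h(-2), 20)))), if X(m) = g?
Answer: 1/844312 ≈ 1.1844e-6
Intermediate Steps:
g = 505 (g = 201 + 304 = 505)
h(r) = r²
x(t, o) = -3 + o
X(m) = 505
1/(843807 + X((214 + 63)*(252 + x(h(-2), 20)))) = 1/(843807 + 505) = 1/844312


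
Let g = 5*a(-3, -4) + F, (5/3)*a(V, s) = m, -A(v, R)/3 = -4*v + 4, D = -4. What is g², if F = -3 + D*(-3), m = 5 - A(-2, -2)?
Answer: 17424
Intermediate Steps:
A(v, R) = -12 + 12*v (A(v, R) = -3*(-4*v + 4) = -3*(4 - 4*v) = -12 + 12*v)
m = 41 (m = 5 - (-12 + 12*(-2)) = 5 - (-12 - 24) = 5 - 1*(-36) = 5 + 36 = 41)
a(V, s) = 123/5 (a(V, s) = (⅗)*41 = 123/5)
F = 9 (F = -3 - 4*(-3) = -3 + 12 = 9)
g = 132 (g = 5*(123/5) + 9 = 123 + 9 = 132)
g² = 132² = 17424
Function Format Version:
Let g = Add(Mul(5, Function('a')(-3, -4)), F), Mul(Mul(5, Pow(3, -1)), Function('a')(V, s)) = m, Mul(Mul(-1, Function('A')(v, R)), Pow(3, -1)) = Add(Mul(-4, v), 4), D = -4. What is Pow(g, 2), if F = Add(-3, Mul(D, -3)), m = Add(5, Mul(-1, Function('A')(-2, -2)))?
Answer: 17424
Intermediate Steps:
Function('A')(v, R) = Add(-12, Mul(12, v)) (Function('A')(v, R) = Mul(-3, Add(Mul(-4, v), 4)) = Mul(-3, Add(4, Mul(-4, v))) = Add(-12, Mul(12, v)))
m = 41 (m = Add(5, Mul(-1, Add(-12, Mul(12, -2)))) = Add(5, Mul(-1, Add(-12, -24))) = Add(5, Mul(-1, -36)) = Add(5, 36) = 41)
Function('a')(V, s) = Rational(123, 5) (Function('a')(V, s) = Mul(Rational(3, 5), 41) = Rational(123, 5))
F = 9 (F = Add(-3, Mul(-4, -3)) = Add(-3, 12) = 9)
g = 132 (g = Add(Mul(5, Rational(123, 5)), 9) = Add(123, 9) = 132)
Pow(g, 2) = Pow(132, 2) = 17424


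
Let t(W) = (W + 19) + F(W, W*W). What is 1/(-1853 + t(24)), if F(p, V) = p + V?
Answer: -1/1210 ≈ -0.00082645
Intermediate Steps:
F(p, V) = V + p
t(W) = 19 + W² + 2*W (t(W) = (W + 19) + (W*W + W) = (19 + W) + (W² + W) = (19 + W) + (W + W²) = 19 + W² + 2*W)
1/(-1853 + t(24)) = 1/(-1853 + (19 + 24² + 2*24)) = 1/(-1853 + (19 + 576 + 48)) = 1/(-1853 + 643) = 1/(-1210) = -1/1210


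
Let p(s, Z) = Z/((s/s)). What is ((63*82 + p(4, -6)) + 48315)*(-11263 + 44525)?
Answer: 1778685450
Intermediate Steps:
p(s, Z) = Z (p(s, Z) = Z/1 = Z*1 = Z)
((63*82 + p(4, -6)) + 48315)*(-11263 + 44525) = ((63*82 - 6) + 48315)*(-11263 + 44525) = ((5166 - 6) + 48315)*33262 = (5160 + 48315)*33262 = 53475*33262 = 1778685450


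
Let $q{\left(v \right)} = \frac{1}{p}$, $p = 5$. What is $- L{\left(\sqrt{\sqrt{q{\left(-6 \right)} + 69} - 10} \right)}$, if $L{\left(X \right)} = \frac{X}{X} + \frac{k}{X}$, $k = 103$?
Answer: $-1 + \frac{103 i \sqrt{5}}{\sqrt{50 - \sqrt{1730}}} \approx -1.0 + 79.434 i$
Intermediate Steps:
$q{\left(v \right)} = \frac{1}{5}$
$L{\left(X \right)} = 1 + \frac{103}{X}$ ($L{\left(X \right)} = \frac{X}{X} + \frac{103}{X} = 1 + \frac{103}{X}$)
$- L{\left(\sqrt{\sqrt{q{\left(-6 \right)} + 69} - 10} \right)} = - \frac{103 + \sqrt{\sqrt{\frac{1}{5} + 69} - 10}}{\sqrt{\sqrt{\frac{1}{5} + 69} - 10}} = - \frac{103 + \sqrt{\sqrt{\frac{346}{5}} - 10}}{\sqrt{\sqrt{\frac{346}{5}} - 10}} = - \frac{103 + \sqrt{\frac{\sqrt{1730}}{5} - 10}}{\sqrt{\frac{\sqrt{1730}}{5} - 10}} = - \frac{103 + \sqrt{-10 + \frac{\sqrt{1730}}{5}}}{\sqrt{-10 + \frac{\sqrt{1730}}{5}}}$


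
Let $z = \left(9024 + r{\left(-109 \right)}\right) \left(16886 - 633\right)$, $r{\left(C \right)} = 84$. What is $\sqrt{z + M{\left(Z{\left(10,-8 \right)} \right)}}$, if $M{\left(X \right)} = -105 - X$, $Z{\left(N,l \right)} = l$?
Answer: $\sqrt{148032227} \approx 12167.0$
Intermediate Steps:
$z = 148032324$ ($z = \left(9024 + 84\right) \left(16886 - 633\right) = 9108 \cdot 16253 = 148032324$)
$\sqrt{z + M{\left(Z{\left(10,-8 \right)} \right)}} = \sqrt{148032324 - 97} = \sqrt{148032227}$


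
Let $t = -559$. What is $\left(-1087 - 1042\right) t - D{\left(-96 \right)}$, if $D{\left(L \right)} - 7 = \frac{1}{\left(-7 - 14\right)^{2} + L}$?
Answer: $\frac{410585879}{345} \approx 1.1901 \cdot 10^{6}$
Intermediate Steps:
$D{\left(L \right)} = 7 + \frac{1}{441 + L}$ ($D{\left(L \right)} = 7 + \frac{1}{\left(-7 - 14\right)^{2} + L} = 7 + \frac{1}{\left(-21\right)^{2} + L} = 7 + \frac{1}{441 + L}$)
$\left(-1087 - 1042\right) t - D{\left(-96 \right)} = \left(-1087 - 1042\right) \left(-559\right) - \frac{3088 + 7 \left(-96\right)}{441 - 96} = \left(-2129\right) \left(-559\right) - \frac{3088 - 672}{345} = 1190111 - \frac{1}{345} \cdot 2416 = 1190111 - \frac{2416}{345} = \frac{410585879}{345}$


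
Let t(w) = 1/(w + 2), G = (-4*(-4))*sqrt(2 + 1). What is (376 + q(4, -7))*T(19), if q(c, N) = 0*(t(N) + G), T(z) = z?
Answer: 7144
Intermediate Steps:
G = 16*sqrt(3) ≈ 27.713
t(w) = 1/(2 + w)
q(c, N) = 0 (q(c, N) = 0*(1/(2 + N) + 16*sqrt(3)) = 0)
(376 + q(4, -7))*T(19) = (376 + 0)*19 = 376*19 = 7144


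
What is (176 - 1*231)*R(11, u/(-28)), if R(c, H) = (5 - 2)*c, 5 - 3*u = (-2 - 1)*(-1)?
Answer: -1815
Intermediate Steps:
u = 2/3 (u = 5/3 - (-2 - 1)*(-1)/3 = 5/3 - (-1)*(-1) = 5/3 - 1/3*3 = 5/3 - 1 = 2/3 ≈ 0.66667)
R(c, H) = 3*c
(176 - 1*231)*R(11, u/(-28)) = (176 - 1*231)*(3*11) = (176 - 231)*33 = -55*33 = -1815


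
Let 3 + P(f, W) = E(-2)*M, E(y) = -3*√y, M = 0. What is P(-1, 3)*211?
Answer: -633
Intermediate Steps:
P(f, W) = -3 (P(f, W) = -3 - 3*I*√2*0 = -3 + 0 = -3)
P(-1, 3)*211 = -3*211 = -633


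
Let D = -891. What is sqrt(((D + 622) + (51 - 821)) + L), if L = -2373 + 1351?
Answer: 3*I*sqrt(229) ≈ 45.398*I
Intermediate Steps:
L = -1022
sqrt(((D + 622) + (51 - 821)) + L) = sqrt(((-891 + 622) + (51 - 821)) - 1022) = sqrt((-269 - 770) - 1022) = sqrt(-1039 - 1022) = sqrt(-2061) = 3*I*sqrt(229)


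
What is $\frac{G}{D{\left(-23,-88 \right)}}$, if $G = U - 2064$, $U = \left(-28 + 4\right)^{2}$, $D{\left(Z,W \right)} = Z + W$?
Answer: $\frac{496}{37} \approx 13.405$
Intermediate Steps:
$D{\left(Z,W \right)} = W + Z$
$U = 576$ ($U = \left(-24\right)^{2} = 576$)
$G = -1488$ ($G = 576 - 2064 = -1488$)
$\frac{G}{D{\left(-23,-88 \right)}} = - \frac{1488}{-88 - 23} = - \frac{1488}{-111} = \left(-1488\right) \left(- \frac{1}{111}\right) = \frac{496}{37}$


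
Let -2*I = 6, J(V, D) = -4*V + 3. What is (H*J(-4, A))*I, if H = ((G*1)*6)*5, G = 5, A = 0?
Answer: -8550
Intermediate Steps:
J(V, D) = 3 - 4*V
I = -3 (I = -1/2*6 = -3)
H = 150 (H = ((5*1)*6)*5 = (5*6)*5 = 30*5 = 150)
(H*J(-4, A))*I = (150*(3 - 4*(-4)))*(-3) = (150*(3 + 16))*(-3) = (150*19)*(-3) = 2850*(-3) = -8550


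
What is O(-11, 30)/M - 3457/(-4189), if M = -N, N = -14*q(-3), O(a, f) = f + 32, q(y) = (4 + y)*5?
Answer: 250854/146615 ≈ 1.7110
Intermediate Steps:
q(y) = 20 + 5*y
O(a, f) = 32 + f
N = -70 (N = -14*(20 + 5*(-3)) = -14*(20 - 15) = -14*5 = -70)
M = 70 (M = -1*(-70) = 70)
O(-11, 30)/M - 3457/(-4189) = (32 + 30)/70 - 3457/(-4189) = 62*(1/70) - 3457*(-1/4189) = 31/35 + 3457/4189 = 250854/146615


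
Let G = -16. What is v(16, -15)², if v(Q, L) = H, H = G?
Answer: 256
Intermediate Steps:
H = -16
v(Q, L) = -16
v(16, -15)² = (-16)² = 256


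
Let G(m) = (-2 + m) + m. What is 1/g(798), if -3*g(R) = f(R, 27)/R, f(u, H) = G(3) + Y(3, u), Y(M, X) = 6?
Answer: -1197/5 ≈ -239.40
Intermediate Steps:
G(m) = -2 + 2*m
f(u, H) = 10 (f(u, H) = (-2 + 2*3) + 6 = (-2 + 6) + 6 = 4 + 6 = 10)
g(R) = -10/(3*R)
1/g(798) = 1/(-10/3/798) = 1/(-10/3*1/798) = 1/(-5/1197) = -1197/5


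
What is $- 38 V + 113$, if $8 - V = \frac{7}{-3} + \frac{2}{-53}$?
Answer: $- \frac{44695}{159} \approx -281.1$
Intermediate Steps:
$V = \frac{1649}{159}$ ($V = 8 - \left(\frac{7}{-3} + \frac{2}{-53}\right) = 8 - \left(7 \left(- \frac{1}{3}\right) + 2 \left(- \frac{1}{53}\right)\right) = 8 - \left(- \frac{7}{3} - \frac{2}{53}\right) = 8 - - \frac{377}{159} = 8 + \frac{377}{159} = \frac{1649}{159} \approx 10.371$)
$- 38 V + 113 = \left(-38\right) \frac{1649}{159} + 113 = - \frac{62662}{159} + 113 = - \frac{44695}{159}$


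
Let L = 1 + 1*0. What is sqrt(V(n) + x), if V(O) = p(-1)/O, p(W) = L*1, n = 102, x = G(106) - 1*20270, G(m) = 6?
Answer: I*sqrt(210826554)/102 ≈ 142.35*I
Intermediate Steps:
L = 1 (L = 1 + 0 = 1)
x = -20264 (x = 6 - 1*20270 = 6 - 20270 = -20264)
p(W) = 1 (p(W) = 1*1 = 1)
V(O) = 1/O
sqrt(V(n) + x) = sqrt(1/102 - 20264) = sqrt(-2066927/102) = I*sqrt(210826554)/102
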